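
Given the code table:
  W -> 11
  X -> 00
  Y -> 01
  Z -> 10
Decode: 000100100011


Decoding:
00 -> X
01 -> Y
00 -> X
10 -> Z
00 -> X
11 -> W


Result: XYXZXW


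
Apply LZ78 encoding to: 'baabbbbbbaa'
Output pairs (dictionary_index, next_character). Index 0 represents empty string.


LZ78 encoding steps:
Dictionary: {0: ''}
Step 1: w='' (idx 0), next='b' -> output (0, 'b'), add 'b' as idx 1
Step 2: w='' (idx 0), next='a' -> output (0, 'a'), add 'a' as idx 2
Step 3: w='a' (idx 2), next='b' -> output (2, 'b'), add 'ab' as idx 3
Step 4: w='b' (idx 1), next='b' -> output (1, 'b'), add 'bb' as idx 4
Step 5: w='bb' (idx 4), next='b' -> output (4, 'b'), add 'bbb' as idx 5
Step 6: w='a' (idx 2), next='a' -> output (2, 'a'), add 'aa' as idx 6


Encoded: [(0, 'b'), (0, 'a'), (2, 'b'), (1, 'b'), (4, 'b'), (2, 'a')]


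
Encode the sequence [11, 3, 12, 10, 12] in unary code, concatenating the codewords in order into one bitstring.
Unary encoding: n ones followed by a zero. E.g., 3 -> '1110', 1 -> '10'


Encode each number as n ones followed by a terminating 0:
  11 -> 111111111110 (12 bits)
  3 -> 1110 (4 bits)
  12 -> 1111111111110 (13 bits)
  10 -> 11111111110 (11 bits)
  12 -> 1111111111110 (13 bits)
Total length = 12 + 4 + 13 + 11 + 13 = 53 bits.

Unary([11, 3, 12, 10, 12]) = 11111111111011101111111111110111111111101111111111110 (53 bits)


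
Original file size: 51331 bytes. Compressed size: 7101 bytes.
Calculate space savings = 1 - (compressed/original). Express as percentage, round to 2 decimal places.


ratio = compressed/original = 7101/51331 = 0.138337
savings = 1 - ratio = 1 - 0.138337 = 0.861663
as a percentage: 0.861663 * 100 = 86.17%

Space savings = 1 - 7101/51331 = 86.17%


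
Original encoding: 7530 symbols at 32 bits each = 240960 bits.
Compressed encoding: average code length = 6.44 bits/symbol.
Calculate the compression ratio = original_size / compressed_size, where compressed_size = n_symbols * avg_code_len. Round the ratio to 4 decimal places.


original_size = n_symbols * orig_bits = 7530 * 32 = 240960 bits
compressed_size = n_symbols * avg_code_len = 7530 * 6.44 = 48493.2 bits
ratio = original_size / compressed_size = 240960 / 48493.2 = 4.9689

Compression ratio = 4.9689


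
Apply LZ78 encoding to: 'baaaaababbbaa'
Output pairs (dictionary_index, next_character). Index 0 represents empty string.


LZ78 encoding steps:
Dictionary: {0: ''}
Step 1: w='' (idx 0), next='b' -> output (0, 'b'), add 'b' as idx 1
Step 2: w='' (idx 0), next='a' -> output (0, 'a'), add 'a' as idx 2
Step 3: w='a' (idx 2), next='a' -> output (2, 'a'), add 'aa' as idx 3
Step 4: w='aa' (idx 3), next='b' -> output (3, 'b'), add 'aab' as idx 4
Step 5: w='a' (idx 2), next='b' -> output (2, 'b'), add 'ab' as idx 5
Step 6: w='b' (idx 1), next='b' -> output (1, 'b'), add 'bb' as idx 6
Step 7: w='aa' (idx 3), end of input -> output (3, '')


Encoded: [(0, 'b'), (0, 'a'), (2, 'a'), (3, 'b'), (2, 'b'), (1, 'b'), (3, '')]


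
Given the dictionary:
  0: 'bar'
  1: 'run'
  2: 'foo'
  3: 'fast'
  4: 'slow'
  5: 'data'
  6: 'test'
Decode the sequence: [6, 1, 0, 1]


Look up each index in the dictionary:
  6 -> 'test'
  1 -> 'run'
  0 -> 'bar'
  1 -> 'run'

Decoded: "test run bar run"


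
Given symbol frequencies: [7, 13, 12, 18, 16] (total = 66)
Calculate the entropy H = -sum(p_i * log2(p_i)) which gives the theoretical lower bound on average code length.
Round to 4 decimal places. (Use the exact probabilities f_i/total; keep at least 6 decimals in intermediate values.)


Per-symbol terms -p_i * log2(p_i) with p_i = f_i/66:
  p = 7/66 = 0.106061: log2(p) = -3.237039, -p*log2(p) = 0.343322
  p = 13/66 = 0.196970: log2(p) = -2.343954, -p*log2(p) = 0.461688
  p = 12/66 = 0.181818: log2(p) = -2.459432, -p*log2(p) = 0.447169
  p = 18/66 = 0.272727: log2(p) = -1.874469, -p*log2(p) = 0.511219
  p = 16/66 = 0.242424: log2(p) = -2.044394, -p*log2(p) = 0.495611
H = 0.343322 + 0.461688 + 0.447169 + 0.511219 + 0.495611 = 2.259009

H = 2.259 bits/symbol


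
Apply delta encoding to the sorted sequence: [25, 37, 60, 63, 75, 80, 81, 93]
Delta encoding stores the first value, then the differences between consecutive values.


First value: 25
Deltas:
  37 - 25 = 12
  60 - 37 = 23
  63 - 60 = 3
  75 - 63 = 12
  80 - 75 = 5
  81 - 80 = 1
  93 - 81 = 12


Delta encoded: [25, 12, 23, 3, 12, 5, 1, 12]


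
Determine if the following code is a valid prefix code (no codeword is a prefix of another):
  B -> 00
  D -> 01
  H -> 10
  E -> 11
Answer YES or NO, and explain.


Checking each pair (does one codeword prefix another?):
  B='00' vs D='01': no prefix
  B='00' vs H='10': no prefix
  B='00' vs E='11': no prefix
  D='01' vs B='00': no prefix
  D='01' vs H='10': no prefix
  D='01' vs E='11': no prefix
  H='10' vs B='00': no prefix
  H='10' vs D='01': no prefix
  H='10' vs E='11': no prefix
  E='11' vs B='00': no prefix
  E='11' vs D='01': no prefix
  E='11' vs H='10': no prefix
No violation found over all pairs.

YES -- this is a valid prefix code. No codeword is a prefix of any other codeword.


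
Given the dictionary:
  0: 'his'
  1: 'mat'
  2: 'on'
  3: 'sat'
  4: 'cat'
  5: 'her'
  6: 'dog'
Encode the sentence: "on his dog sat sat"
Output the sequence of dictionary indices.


Look up each word in the dictionary:
  'on' -> 2
  'his' -> 0
  'dog' -> 6
  'sat' -> 3
  'sat' -> 3

Encoded: [2, 0, 6, 3, 3]


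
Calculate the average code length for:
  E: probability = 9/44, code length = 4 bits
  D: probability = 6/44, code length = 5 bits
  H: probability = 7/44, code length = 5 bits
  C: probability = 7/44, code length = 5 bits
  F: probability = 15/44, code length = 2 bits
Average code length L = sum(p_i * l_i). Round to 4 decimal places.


Weighted contributions p_i * l_i:
  E: (9/44) * 4 = 36/44
  D: (6/44) * 5 = 30/44
  H: (7/44) * 5 = 35/44
  C: (7/44) * 5 = 35/44
  F: (15/44) * 2 = 30/44
Sum = (36 + 30 + 35 + 35 + 30)/44 = 166/44

L = 166/44 = 3.7727 bits/symbol


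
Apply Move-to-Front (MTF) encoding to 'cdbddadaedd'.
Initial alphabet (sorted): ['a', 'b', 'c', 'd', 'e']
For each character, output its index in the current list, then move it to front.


MTF encoding:
'c': index 2 in ['a', 'b', 'c', 'd', 'e'] -> ['c', 'a', 'b', 'd', 'e']
'd': index 3 in ['c', 'a', 'b', 'd', 'e'] -> ['d', 'c', 'a', 'b', 'e']
'b': index 3 in ['d', 'c', 'a', 'b', 'e'] -> ['b', 'd', 'c', 'a', 'e']
'd': index 1 in ['b', 'd', 'c', 'a', 'e'] -> ['d', 'b', 'c', 'a', 'e']
'd': index 0 in ['d', 'b', 'c', 'a', 'e'] -> ['d', 'b', 'c', 'a', 'e']
'a': index 3 in ['d', 'b', 'c', 'a', 'e'] -> ['a', 'd', 'b', 'c', 'e']
'd': index 1 in ['a', 'd', 'b', 'c', 'e'] -> ['d', 'a', 'b', 'c', 'e']
'a': index 1 in ['d', 'a', 'b', 'c', 'e'] -> ['a', 'd', 'b', 'c', 'e']
'e': index 4 in ['a', 'd', 'b', 'c', 'e'] -> ['e', 'a', 'd', 'b', 'c']
'd': index 2 in ['e', 'a', 'd', 'b', 'c'] -> ['d', 'e', 'a', 'b', 'c']
'd': index 0 in ['d', 'e', 'a', 'b', 'c'] -> ['d', 'e', 'a', 'b', 'c']


Output: [2, 3, 3, 1, 0, 3, 1, 1, 4, 2, 0]


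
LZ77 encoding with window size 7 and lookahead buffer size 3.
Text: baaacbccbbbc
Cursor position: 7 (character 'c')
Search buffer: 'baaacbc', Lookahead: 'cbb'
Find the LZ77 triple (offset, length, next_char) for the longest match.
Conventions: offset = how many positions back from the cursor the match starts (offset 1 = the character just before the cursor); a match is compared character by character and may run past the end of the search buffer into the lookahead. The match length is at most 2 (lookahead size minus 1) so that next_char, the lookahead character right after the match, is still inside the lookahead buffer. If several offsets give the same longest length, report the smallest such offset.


Try each offset into the search buffer:
  offset=1 (pos 6, char 'c'): match length 1
  offset=2 (pos 5, char 'b'): match length 0
  offset=3 (pos 4, char 'c'): match length 2
  offset=4 (pos 3, char 'a'): match length 0
  offset=5 (pos 2, char 'a'): match length 0
  offset=6 (pos 1, char 'a'): match length 0
  offset=7 (pos 0, char 'b'): match length 0
Longest match has length 2 at offset 3.
next_char = character at position 7 + 2 = 9 -> 'b'

Best match: offset=3, length=2 (matching 'cb' starting at position 4)
LZ77 triple: (3, 2, 'b')


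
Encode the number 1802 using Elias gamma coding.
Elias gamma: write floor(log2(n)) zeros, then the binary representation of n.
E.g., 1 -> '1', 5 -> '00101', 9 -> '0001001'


num_bits = floor(log2(1802)) + 1 = 11
leading_zeros = num_bits - 1 = 10
binary(1802) = 11100001010

Elias gamma(1802) = '0000000000' + '11100001010' = 000000000011100001010 (21 bits)


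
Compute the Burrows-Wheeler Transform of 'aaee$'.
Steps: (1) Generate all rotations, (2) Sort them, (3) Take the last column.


Rotations (sorted):
  0: $aaee -> last char: e
  1: aaee$ -> last char: $
  2: aee$a -> last char: a
  3: e$aae -> last char: e
  4: ee$aa -> last char: a


BWT = e$aea


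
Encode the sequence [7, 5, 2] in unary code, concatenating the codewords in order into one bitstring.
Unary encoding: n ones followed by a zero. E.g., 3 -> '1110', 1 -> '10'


Encode each number as n ones followed by a terminating 0:
  7 -> 11111110 (8 bits)
  5 -> 111110 (6 bits)
  2 -> 110 (3 bits)
Total length = 8 + 6 + 3 = 17 bits.

Unary([7, 5, 2]) = 11111110111110110 (17 bits)


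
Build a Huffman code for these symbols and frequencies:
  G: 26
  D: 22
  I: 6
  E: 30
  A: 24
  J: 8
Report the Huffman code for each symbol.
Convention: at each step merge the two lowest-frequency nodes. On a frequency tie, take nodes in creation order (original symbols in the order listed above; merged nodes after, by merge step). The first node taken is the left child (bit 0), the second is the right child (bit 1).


Huffman tree construction:
Step 1: Merge I(6) + J(8) = 14
Step 2: Merge (I+J)(14) + D(22) = 36
Step 3: Merge A(24) + G(26) = 50
Step 4: Merge E(30) + ((I+J)+D)(36) = 66
Step 5: Merge (A+G)(50) + (E+((I+J)+D))(66) = 116
Read each symbol's code off the tree from the root (left child = 0, right child = 1).

Codes:
  G: 01 (length 2)
  D: 111 (length 3)
  I: 1100 (length 4)
  E: 10 (length 2)
  A: 00 (length 2)
  J: 1101 (length 4)
Average code length: 282/116 = 2.4310 bits/symbol


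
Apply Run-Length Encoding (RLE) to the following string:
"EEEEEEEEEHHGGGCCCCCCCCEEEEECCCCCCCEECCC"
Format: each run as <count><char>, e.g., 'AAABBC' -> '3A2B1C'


Scanning runs left to right:
  i=0: run of 'E' x 9 -> '9E'
  i=9: run of 'H' x 2 -> '2H'
  i=11: run of 'G' x 3 -> '3G'
  i=14: run of 'C' x 8 -> '8C'
  i=22: run of 'E' x 5 -> '5E'
  i=27: run of 'C' x 7 -> '7C'
  i=34: run of 'E' x 2 -> '2E'
  i=36: run of 'C' x 3 -> '3C'

RLE = 9E2H3G8C5E7C2E3C


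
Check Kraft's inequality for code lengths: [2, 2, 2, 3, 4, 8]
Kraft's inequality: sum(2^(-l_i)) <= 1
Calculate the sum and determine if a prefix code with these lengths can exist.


Sum = 2^(-2) + 2^(-2) + 2^(-2) + 2^(-3) + 2^(-4) + 2^(-8)
    = 0.25 + 0.25 + 0.25 + 0.125 + 0.0625 + 0.00390625
    = 241/256 = 0.94140625
Since 0.94140625 <= 1, Kraft's inequality IS satisfied.
A prefix code with these lengths CAN exist.

Kraft sum = 0.94140625. Satisfied.


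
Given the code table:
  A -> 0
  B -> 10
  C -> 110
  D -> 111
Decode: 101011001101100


Decoding:
10 -> B
10 -> B
110 -> C
0 -> A
110 -> C
110 -> C
0 -> A


Result: BBCACCA


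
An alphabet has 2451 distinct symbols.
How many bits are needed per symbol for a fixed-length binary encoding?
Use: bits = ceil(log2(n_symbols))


log2(2451) = 11.2592
Bracket: 2^11 = 2048 < 2451 <= 2^12 = 4096
So ceil(log2(2451)) = 12

bits = ceil(log2(2451)) = ceil(11.2592) = 12 bits


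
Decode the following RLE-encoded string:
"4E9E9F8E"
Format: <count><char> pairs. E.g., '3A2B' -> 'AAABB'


Expanding each <count><char> pair:
  4E -> 'EEEE'
  9E -> 'EEEEEEEEE'
  9F -> 'FFFFFFFFF'
  8E -> 'EEEEEEEE'

Decoded = EEEEEEEEEEEEEFFFFFFFFFEEEEEEEE


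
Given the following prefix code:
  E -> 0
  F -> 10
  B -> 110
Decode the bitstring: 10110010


Decoding step by step:
Bits 10 -> F
Bits 110 -> B
Bits 0 -> E
Bits 10 -> F


Decoded message: FBEF


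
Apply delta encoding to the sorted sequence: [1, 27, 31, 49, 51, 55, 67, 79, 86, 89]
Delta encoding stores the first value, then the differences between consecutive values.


First value: 1
Deltas:
  27 - 1 = 26
  31 - 27 = 4
  49 - 31 = 18
  51 - 49 = 2
  55 - 51 = 4
  67 - 55 = 12
  79 - 67 = 12
  86 - 79 = 7
  89 - 86 = 3


Delta encoded: [1, 26, 4, 18, 2, 4, 12, 12, 7, 3]


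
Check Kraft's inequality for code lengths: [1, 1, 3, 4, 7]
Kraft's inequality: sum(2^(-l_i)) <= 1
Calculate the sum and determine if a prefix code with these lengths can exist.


Sum = 2^(-1) + 2^(-1) + 2^(-3) + 2^(-4) + 2^(-7)
    = 0.5 + 0.5 + 0.125 + 0.0625 + 0.0078125
    = 153/128 = 1.1953125
Since 1.1953125 > 1, Kraft's inequality is NOT satisfied.
A prefix code with these lengths CANNOT exist.

Kraft sum = 1.1953125. Not satisfied.


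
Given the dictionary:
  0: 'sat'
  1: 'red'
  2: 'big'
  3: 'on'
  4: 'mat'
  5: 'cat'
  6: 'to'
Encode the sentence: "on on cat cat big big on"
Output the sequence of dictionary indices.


Look up each word in the dictionary:
  'on' -> 3
  'on' -> 3
  'cat' -> 5
  'cat' -> 5
  'big' -> 2
  'big' -> 2
  'on' -> 3

Encoded: [3, 3, 5, 5, 2, 2, 3]


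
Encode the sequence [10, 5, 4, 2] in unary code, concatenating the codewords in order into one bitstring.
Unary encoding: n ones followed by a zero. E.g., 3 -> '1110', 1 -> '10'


Encode each number as n ones followed by a terminating 0:
  10 -> 11111111110 (11 bits)
  5 -> 111110 (6 bits)
  4 -> 11110 (5 bits)
  2 -> 110 (3 bits)
Total length = 11 + 6 + 5 + 3 = 25 bits.

Unary([10, 5, 4, 2]) = 1111111111011111011110110 (25 bits)


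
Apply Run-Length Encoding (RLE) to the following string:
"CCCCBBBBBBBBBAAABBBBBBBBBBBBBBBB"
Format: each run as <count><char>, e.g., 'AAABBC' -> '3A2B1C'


Scanning runs left to right:
  i=0: run of 'C' x 4 -> '4C'
  i=4: run of 'B' x 9 -> '9B'
  i=13: run of 'A' x 3 -> '3A'
  i=16: run of 'B' x 16 -> '16B'

RLE = 4C9B3A16B


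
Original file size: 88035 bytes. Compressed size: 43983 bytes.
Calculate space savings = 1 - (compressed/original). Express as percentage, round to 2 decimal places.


ratio = compressed/original = 43983/88035 = 0.499608
savings = 1 - ratio = 1 - 0.499608 = 0.500392
as a percentage: 0.500392 * 100 = 50.04%

Space savings = 1 - 43983/88035 = 50.04%


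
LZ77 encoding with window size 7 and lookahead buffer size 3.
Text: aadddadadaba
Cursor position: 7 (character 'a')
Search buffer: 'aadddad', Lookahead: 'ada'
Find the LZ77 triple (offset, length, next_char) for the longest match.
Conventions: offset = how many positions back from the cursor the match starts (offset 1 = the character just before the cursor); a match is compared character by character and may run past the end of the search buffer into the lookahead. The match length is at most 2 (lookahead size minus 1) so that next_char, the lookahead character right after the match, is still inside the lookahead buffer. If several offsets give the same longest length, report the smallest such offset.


Try each offset into the search buffer:
  offset=1 (pos 6, char 'd'): match length 0
  offset=2 (pos 5, char 'a'): match length 2
  offset=3 (pos 4, char 'd'): match length 0
  offset=4 (pos 3, char 'd'): match length 0
  offset=5 (pos 2, char 'd'): match length 0
  offset=6 (pos 1, char 'a'): match length 2
  offset=7 (pos 0, char 'a'): match length 1
Longest match has length 2, found at offsets 2, 6; take the smallest, offset 2.
next_char = character at position 7 + 2 = 9 -> 'a'

Best match: offset=2, length=2 (matching 'ad' starting at position 5)
LZ77 triple: (2, 2, 'a')


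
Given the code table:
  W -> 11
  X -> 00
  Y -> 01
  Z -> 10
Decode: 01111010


Decoding:
01 -> Y
11 -> W
10 -> Z
10 -> Z


Result: YWZZ


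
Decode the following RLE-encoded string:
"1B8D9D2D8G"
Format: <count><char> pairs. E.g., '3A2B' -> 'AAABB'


Expanding each <count><char> pair:
  1B -> 'B'
  8D -> 'DDDDDDDD'
  9D -> 'DDDDDDDDD'
  2D -> 'DD'
  8G -> 'GGGGGGGG'

Decoded = BDDDDDDDDDDDDDDDDDDDGGGGGGGG


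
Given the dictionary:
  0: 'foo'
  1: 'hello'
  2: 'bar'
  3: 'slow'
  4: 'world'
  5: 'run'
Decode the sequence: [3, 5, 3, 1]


Look up each index in the dictionary:
  3 -> 'slow'
  5 -> 'run'
  3 -> 'slow'
  1 -> 'hello'

Decoded: "slow run slow hello"


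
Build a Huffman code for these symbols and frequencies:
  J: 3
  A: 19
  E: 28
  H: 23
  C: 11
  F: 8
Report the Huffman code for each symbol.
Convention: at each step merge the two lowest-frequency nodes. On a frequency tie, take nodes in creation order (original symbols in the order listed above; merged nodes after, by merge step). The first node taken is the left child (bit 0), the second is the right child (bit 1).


Huffman tree construction:
Step 1: Merge J(3) + F(8) = 11
Step 2: Merge C(11) + (J+F)(11) = 22
Step 3: Merge A(19) + (C+(J+F))(22) = 41
Step 4: Merge H(23) + E(28) = 51
Step 5: Merge (A+(C+(J+F)))(41) + (H+E)(51) = 92
Read each symbol's code off the tree from the root (left child = 0, right child = 1).

Codes:
  J: 0110 (length 4)
  A: 00 (length 2)
  E: 11 (length 2)
  H: 10 (length 2)
  C: 010 (length 3)
  F: 0111 (length 4)
Average code length: 217/92 = 2.3587 bits/symbol


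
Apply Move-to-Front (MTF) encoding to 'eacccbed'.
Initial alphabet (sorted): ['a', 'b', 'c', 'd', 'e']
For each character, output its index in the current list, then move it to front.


MTF encoding:
'e': index 4 in ['a', 'b', 'c', 'd', 'e'] -> ['e', 'a', 'b', 'c', 'd']
'a': index 1 in ['e', 'a', 'b', 'c', 'd'] -> ['a', 'e', 'b', 'c', 'd']
'c': index 3 in ['a', 'e', 'b', 'c', 'd'] -> ['c', 'a', 'e', 'b', 'd']
'c': index 0 in ['c', 'a', 'e', 'b', 'd'] -> ['c', 'a', 'e', 'b', 'd']
'c': index 0 in ['c', 'a', 'e', 'b', 'd'] -> ['c', 'a', 'e', 'b', 'd']
'b': index 3 in ['c', 'a', 'e', 'b', 'd'] -> ['b', 'c', 'a', 'e', 'd']
'e': index 3 in ['b', 'c', 'a', 'e', 'd'] -> ['e', 'b', 'c', 'a', 'd']
'd': index 4 in ['e', 'b', 'c', 'a', 'd'] -> ['d', 'e', 'b', 'c', 'a']


Output: [4, 1, 3, 0, 0, 3, 3, 4]


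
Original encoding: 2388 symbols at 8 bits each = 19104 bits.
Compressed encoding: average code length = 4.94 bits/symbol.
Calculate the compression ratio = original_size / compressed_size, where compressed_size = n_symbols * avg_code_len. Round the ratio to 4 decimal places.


original_size = n_symbols * orig_bits = 2388 * 8 = 19104 bits
compressed_size = n_symbols * avg_code_len = 2388 * 4.94 = 11796.72 bits
ratio = original_size / compressed_size = 19104 / 11796.72 = 1.6194

Compression ratio = 1.6194


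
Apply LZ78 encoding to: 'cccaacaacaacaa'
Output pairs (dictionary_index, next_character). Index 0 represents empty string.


LZ78 encoding steps:
Dictionary: {0: ''}
Step 1: w='' (idx 0), next='c' -> output (0, 'c'), add 'c' as idx 1
Step 2: w='c' (idx 1), next='c' -> output (1, 'c'), add 'cc' as idx 2
Step 3: w='' (idx 0), next='a' -> output (0, 'a'), add 'a' as idx 3
Step 4: w='a' (idx 3), next='c' -> output (3, 'c'), add 'ac' as idx 4
Step 5: w='a' (idx 3), next='a' -> output (3, 'a'), add 'aa' as idx 5
Step 6: w='c' (idx 1), next='a' -> output (1, 'a'), add 'ca' as idx 6
Step 7: w='ac' (idx 4), next='a' -> output (4, 'a'), add 'aca' as idx 7
Step 8: w='a' (idx 3), end of input -> output (3, '')


Encoded: [(0, 'c'), (1, 'c'), (0, 'a'), (3, 'c'), (3, 'a'), (1, 'a'), (4, 'a'), (3, '')]


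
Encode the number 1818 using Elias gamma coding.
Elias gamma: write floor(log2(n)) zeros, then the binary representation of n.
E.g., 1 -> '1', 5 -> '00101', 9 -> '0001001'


num_bits = floor(log2(1818)) + 1 = 11
leading_zeros = num_bits - 1 = 10
binary(1818) = 11100011010

Elias gamma(1818) = '0000000000' + '11100011010' = 000000000011100011010 (21 bits)


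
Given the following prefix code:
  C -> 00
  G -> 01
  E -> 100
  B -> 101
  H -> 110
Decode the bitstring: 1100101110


Decoding step by step:
Bits 110 -> H
Bits 01 -> G
Bits 01 -> G
Bits 110 -> H


Decoded message: HGGH


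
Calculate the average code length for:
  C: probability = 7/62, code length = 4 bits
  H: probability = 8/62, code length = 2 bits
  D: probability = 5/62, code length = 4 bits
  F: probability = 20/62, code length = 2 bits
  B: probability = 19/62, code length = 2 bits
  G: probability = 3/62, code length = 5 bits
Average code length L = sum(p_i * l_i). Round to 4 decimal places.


Weighted contributions p_i * l_i:
  C: (7/62) * 4 = 28/62
  H: (8/62) * 2 = 16/62
  D: (5/62) * 4 = 20/62
  F: (20/62) * 2 = 40/62
  B: (19/62) * 2 = 38/62
  G: (3/62) * 5 = 15/62
Sum = (28 + 16 + 20 + 40 + 38 + 15)/62 = 157/62

L = 157/62 = 2.5323 bits/symbol


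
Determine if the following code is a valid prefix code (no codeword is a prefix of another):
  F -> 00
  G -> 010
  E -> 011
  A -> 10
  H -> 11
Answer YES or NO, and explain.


Checking each pair (does one codeword prefix another?):
  F='00' vs G='010': no prefix
  F='00' vs E='011': no prefix
  F='00' vs A='10': no prefix
  F='00' vs H='11': no prefix
  G='010' vs F='00': no prefix
  G='010' vs E='011': no prefix
  G='010' vs A='10': no prefix
  G='010' vs H='11': no prefix
  E='011' vs F='00': no prefix
  E='011' vs G='010': no prefix
  E='011' vs A='10': no prefix
  E='011' vs H='11': no prefix
  A='10' vs F='00': no prefix
  A='10' vs G='010': no prefix
  A='10' vs E='011': no prefix
  A='10' vs H='11': no prefix
  H='11' vs F='00': no prefix
  H='11' vs G='010': no prefix
  H='11' vs E='011': no prefix
  H='11' vs A='10': no prefix
No violation found over all pairs.

YES -- this is a valid prefix code. No codeword is a prefix of any other codeword.


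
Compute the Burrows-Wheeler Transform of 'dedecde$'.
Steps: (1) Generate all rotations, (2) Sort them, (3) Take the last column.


Rotations (sorted):
  0: $dedecde -> last char: e
  1: cde$dede -> last char: e
  2: de$dedec -> last char: c
  3: decde$de -> last char: e
  4: dedecde$ -> last char: $
  5: e$dedecd -> last char: d
  6: ecde$ded -> last char: d
  7: edecde$d -> last char: d


BWT = eece$ddd


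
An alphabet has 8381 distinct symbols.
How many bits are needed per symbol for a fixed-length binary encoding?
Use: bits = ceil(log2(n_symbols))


log2(8381) = 13.0329
Bracket: 2^13 = 8192 < 8381 <= 2^14 = 16384
So ceil(log2(8381)) = 14

bits = ceil(log2(8381)) = ceil(13.0329) = 14 bits


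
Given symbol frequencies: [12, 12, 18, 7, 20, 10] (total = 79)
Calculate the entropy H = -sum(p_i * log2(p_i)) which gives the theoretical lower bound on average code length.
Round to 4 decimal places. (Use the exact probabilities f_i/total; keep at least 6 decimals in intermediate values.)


Per-symbol terms -p_i * log2(p_i) with p_i = f_i/79:
  p = 12/79 = 0.151899: log2(p) = -2.718818, -p*log2(p) = 0.412985
  p = 12/79 = 0.151899: log2(p) = -2.718818, -p*log2(p) = 0.412985
  p = 18/79 = 0.227848: log2(p) = -2.133856, -p*log2(p) = 0.486195
  p = 7/79 = 0.088608: log2(p) = -3.496426, -p*log2(p) = 0.309810
  p = 20/79 = 0.253165: log2(p) = -1.981853, -p*log2(p) = 0.501735
  p = 10/79 = 0.126582: log2(p) = -2.981853, -p*log2(p) = 0.377450
H = 0.412985 + 0.412985 + 0.486195 + 0.309810 + 0.501735 + 0.377450 = 2.501160

H = 2.5012 bits/symbol


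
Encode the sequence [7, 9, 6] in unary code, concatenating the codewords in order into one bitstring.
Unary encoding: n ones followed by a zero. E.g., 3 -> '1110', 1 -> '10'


Encode each number as n ones followed by a terminating 0:
  7 -> 11111110 (8 bits)
  9 -> 1111111110 (10 bits)
  6 -> 1111110 (7 bits)
Total length = 8 + 10 + 7 = 25 bits.

Unary([7, 9, 6]) = 1111111011111111101111110 (25 bits)


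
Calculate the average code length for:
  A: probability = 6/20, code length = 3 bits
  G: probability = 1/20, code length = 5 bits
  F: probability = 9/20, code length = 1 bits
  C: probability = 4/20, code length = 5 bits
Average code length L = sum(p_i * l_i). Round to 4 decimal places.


Weighted contributions p_i * l_i:
  A: (6/20) * 3 = 18/20
  G: (1/20) * 5 = 5/20
  F: (9/20) * 1 = 9/20
  C: (4/20) * 5 = 20/20
Sum = (18 + 5 + 9 + 20)/20 = 52/20

L = 52/20 = 2.6000 bits/symbol


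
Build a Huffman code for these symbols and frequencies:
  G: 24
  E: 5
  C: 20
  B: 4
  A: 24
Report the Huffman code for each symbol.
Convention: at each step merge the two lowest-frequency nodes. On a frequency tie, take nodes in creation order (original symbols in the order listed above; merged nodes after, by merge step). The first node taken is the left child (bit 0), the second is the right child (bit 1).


Huffman tree construction:
Step 1: Merge B(4) + E(5) = 9
Step 2: Merge (B+E)(9) + C(20) = 29
Step 3: Merge G(24) + A(24) = 48
Step 4: Merge ((B+E)+C)(29) + (G+A)(48) = 77
Read each symbol's code off the tree from the root (left child = 0, right child = 1).

Codes:
  G: 10 (length 2)
  E: 001 (length 3)
  C: 01 (length 2)
  B: 000 (length 3)
  A: 11 (length 2)
Average code length: 163/77 = 2.1169 bits/symbol


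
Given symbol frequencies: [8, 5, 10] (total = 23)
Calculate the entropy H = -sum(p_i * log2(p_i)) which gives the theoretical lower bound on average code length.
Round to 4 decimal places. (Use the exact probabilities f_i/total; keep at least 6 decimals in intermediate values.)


Per-symbol terms -p_i * log2(p_i) with p_i = f_i/23:
  p = 8/23 = 0.347826: log2(p) = -1.523562, -p*log2(p) = 0.529935
  p = 5/23 = 0.217391: log2(p) = -2.201634, -p*log2(p) = 0.478616
  p = 10/23 = 0.434783: log2(p) = -1.201634, -p*log2(p) = 0.522450
H = 0.529935 + 0.478616 + 0.522450 = 1.531001

H = 1.531 bits/symbol


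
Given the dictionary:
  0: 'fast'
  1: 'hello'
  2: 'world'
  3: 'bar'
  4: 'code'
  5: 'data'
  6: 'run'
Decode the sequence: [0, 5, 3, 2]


Look up each index in the dictionary:
  0 -> 'fast'
  5 -> 'data'
  3 -> 'bar'
  2 -> 'world'

Decoded: "fast data bar world"


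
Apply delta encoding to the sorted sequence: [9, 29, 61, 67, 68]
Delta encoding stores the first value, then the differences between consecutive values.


First value: 9
Deltas:
  29 - 9 = 20
  61 - 29 = 32
  67 - 61 = 6
  68 - 67 = 1


Delta encoded: [9, 20, 32, 6, 1]


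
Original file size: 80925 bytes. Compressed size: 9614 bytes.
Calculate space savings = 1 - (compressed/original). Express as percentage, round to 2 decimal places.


ratio = compressed/original = 9614/80925 = 0.118801
savings = 1 - ratio = 1 - 0.118801 = 0.881199
as a percentage: 0.881199 * 100 = 88.12%

Space savings = 1 - 9614/80925 = 88.12%


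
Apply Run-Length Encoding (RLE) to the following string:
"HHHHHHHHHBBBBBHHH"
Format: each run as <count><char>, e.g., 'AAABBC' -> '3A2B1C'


Scanning runs left to right:
  i=0: run of 'H' x 9 -> '9H'
  i=9: run of 'B' x 5 -> '5B'
  i=14: run of 'H' x 3 -> '3H'

RLE = 9H5B3H


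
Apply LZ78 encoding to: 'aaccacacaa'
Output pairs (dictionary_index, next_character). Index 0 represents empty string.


LZ78 encoding steps:
Dictionary: {0: ''}
Step 1: w='' (idx 0), next='a' -> output (0, 'a'), add 'a' as idx 1
Step 2: w='a' (idx 1), next='c' -> output (1, 'c'), add 'ac' as idx 2
Step 3: w='' (idx 0), next='c' -> output (0, 'c'), add 'c' as idx 3
Step 4: w='ac' (idx 2), next='a' -> output (2, 'a'), add 'aca' as idx 4
Step 5: w='c' (idx 3), next='a' -> output (3, 'a'), add 'ca' as idx 5
Step 6: w='a' (idx 1), end of input -> output (1, '')


Encoded: [(0, 'a'), (1, 'c'), (0, 'c'), (2, 'a'), (3, 'a'), (1, '')]


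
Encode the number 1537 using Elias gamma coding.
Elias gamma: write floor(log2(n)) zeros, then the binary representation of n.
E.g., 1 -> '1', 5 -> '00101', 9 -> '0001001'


num_bits = floor(log2(1537)) + 1 = 11
leading_zeros = num_bits - 1 = 10
binary(1537) = 11000000001

Elias gamma(1537) = '0000000000' + '11000000001' = 000000000011000000001 (21 bits)


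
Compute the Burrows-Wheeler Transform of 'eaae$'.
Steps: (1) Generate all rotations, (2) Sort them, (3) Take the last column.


Rotations (sorted):
  0: $eaae -> last char: e
  1: aae$e -> last char: e
  2: ae$ea -> last char: a
  3: e$eaa -> last char: a
  4: eaae$ -> last char: $


BWT = eeaa$


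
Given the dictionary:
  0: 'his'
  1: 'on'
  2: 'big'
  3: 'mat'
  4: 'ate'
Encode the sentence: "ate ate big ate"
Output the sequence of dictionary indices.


Look up each word in the dictionary:
  'ate' -> 4
  'ate' -> 4
  'big' -> 2
  'ate' -> 4

Encoded: [4, 4, 2, 4]


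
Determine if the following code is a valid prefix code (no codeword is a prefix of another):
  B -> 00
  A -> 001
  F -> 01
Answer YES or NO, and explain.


Checking each pair (does one codeword prefix another?):
  B='00' vs A='001': prefix -- VIOLATION

NO -- this is NOT a valid prefix code. B (00) is a prefix of A (001).


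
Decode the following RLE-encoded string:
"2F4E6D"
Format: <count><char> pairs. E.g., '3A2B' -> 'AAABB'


Expanding each <count><char> pair:
  2F -> 'FF'
  4E -> 'EEEE'
  6D -> 'DDDDDD'

Decoded = FFEEEEDDDDDD


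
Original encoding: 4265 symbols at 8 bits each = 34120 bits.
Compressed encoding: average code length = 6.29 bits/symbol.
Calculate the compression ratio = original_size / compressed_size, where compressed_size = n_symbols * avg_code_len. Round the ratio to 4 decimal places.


original_size = n_symbols * orig_bits = 4265 * 8 = 34120 bits
compressed_size = n_symbols * avg_code_len = 4265 * 6.29 = 26826.85 bits
ratio = original_size / compressed_size = 34120 / 26826.85 = 1.2719

Compression ratio = 1.2719


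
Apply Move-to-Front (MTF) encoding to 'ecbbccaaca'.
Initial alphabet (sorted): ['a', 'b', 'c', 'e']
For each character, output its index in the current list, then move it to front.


MTF encoding:
'e': index 3 in ['a', 'b', 'c', 'e'] -> ['e', 'a', 'b', 'c']
'c': index 3 in ['e', 'a', 'b', 'c'] -> ['c', 'e', 'a', 'b']
'b': index 3 in ['c', 'e', 'a', 'b'] -> ['b', 'c', 'e', 'a']
'b': index 0 in ['b', 'c', 'e', 'a'] -> ['b', 'c', 'e', 'a']
'c': index 1 in ['b', 'c', 'e', 'a'] -> ['c', 'b', 'e', 'a']
'c': index 0 in ['c', 'b', 'e', 'a'] -> ['c', 'b', 'e', 'a']
'a': index 3 in ['c', 'b', 'e', 'a'] -> ['a', 'c', 'b', 'e']
'a': index 0 in ['a', 'c', 'b', 'e'] -> ['a', 'c', 'b', 'e']
'c': index 1 in ['a', 'c', 'b', 'e'] -> ['c', 'a', 'b', 'e']
'a': index 1 in ['c', 'a', 'b', 'e'] -> ['a', 'c', 'b', 'e']


Output: [3, 3, 3, 0, 1, 0, 3, 0, 1, 1]


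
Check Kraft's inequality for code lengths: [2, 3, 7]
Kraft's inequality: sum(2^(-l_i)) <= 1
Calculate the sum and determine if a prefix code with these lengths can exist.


Sum = 2^(-2) + 2^(-3) + 2^(-7)
    = 0.25 + 0.125 + 0.0078125
    = 49/128 = 0.3828125
Since 0.3828125 <= 1, Kraft's inequality IS satisfied.
A prefix code with these lengths CAN exist.

Kraft sum = 0.3828125. Satisfied.


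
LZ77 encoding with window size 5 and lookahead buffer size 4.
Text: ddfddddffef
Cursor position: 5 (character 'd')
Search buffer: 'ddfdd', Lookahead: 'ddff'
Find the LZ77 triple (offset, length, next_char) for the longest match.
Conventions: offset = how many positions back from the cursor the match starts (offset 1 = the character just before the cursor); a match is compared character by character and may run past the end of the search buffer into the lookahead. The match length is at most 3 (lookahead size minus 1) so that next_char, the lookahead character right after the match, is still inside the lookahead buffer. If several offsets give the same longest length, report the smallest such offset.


Try each offset into the search buffer:
  offset=1 (pos 4, char 'd'): match length 2
  offset=2 (pos 3, char 'd'): match length 2
  offset=3 (pos 2, char 'f'): match length 0
  offset=4 (pos 1, char 'd'): match length 1
  offset=5 (pos 0, char 'd'): match length 3
Longest match has length 3 at offset 5.
next_char = character at position 5 + 3 = 8 -> 'f'

Best match: offset=5, length=3 (matching 'ddf' starting at position 0)
LZ77 triple: (5, 3, 'f')


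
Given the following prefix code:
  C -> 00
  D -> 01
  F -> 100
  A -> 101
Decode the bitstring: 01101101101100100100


Decoding step by step:
Bits 01 -> D
Bits 101 -> A
Bits 101 -> A
Bits 101 -> A
Bits 100 -> F
Bits 100 -> F
Bits 100 -> F


Decoded message: DAAAFFF


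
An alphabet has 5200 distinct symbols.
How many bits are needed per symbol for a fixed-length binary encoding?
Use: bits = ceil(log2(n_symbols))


log2(5200) = 12.3443
Bracket: 2^12 = 4096 < 5200 <= 2^13 = 8192
So ceil(log2(5200)) = 13

bits = ceil(log2(5200)) = ceil(12.3443) = 13 bits


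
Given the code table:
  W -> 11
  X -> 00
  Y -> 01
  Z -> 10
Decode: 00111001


Decoding:
00 -> X
11 -> W
10 -> Z
01 -> Y


Result: XWZY


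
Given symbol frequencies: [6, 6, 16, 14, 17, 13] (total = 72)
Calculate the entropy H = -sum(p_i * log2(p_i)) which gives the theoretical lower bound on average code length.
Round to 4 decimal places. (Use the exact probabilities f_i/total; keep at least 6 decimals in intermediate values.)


Per-symbol terms -p_i * log2(p_i) with p_i = f_i/72:
  p = 6/72 = 0.083333: log2(p) = -3.584963, -p*log2(p) = 0.298747
  p = 6/72 = 0.083333: log2(p) = -3.584963, -p*log2(p) = 0.298747
  p = 16/72 = 0.222222: log2(p) = -2.169925, -p*log2(p) = 0.482206
  p = 14/72 = 0.194444: log2(p) = -2.362570, -p*log2(p) = 0.459389
  p = 17/72 = 0.236111: log2(p) = -2.082462, -p*log2(p) = 0.491692
  p = 13/72 = 0.180556: log2(p) = -2.469485, -p*log2(p) = 0.445879
H = 0.298747 + 0.298747 + 0.482206 + 0.459389 + 0.491692 + 0.445879 = 2.476660

H = 2.4767 bits/symbol


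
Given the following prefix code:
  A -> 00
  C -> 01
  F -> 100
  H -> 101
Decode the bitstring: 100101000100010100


Decoding step by step:
Bits 100 -> F
Bits 101 -> H
Bits 00 -> A
Bits 01 -> C
Bits 00 -> A
Bits 01 -> C
Bits 01 -> C
Bits 00 -> A


Decoded message: FHACACCA


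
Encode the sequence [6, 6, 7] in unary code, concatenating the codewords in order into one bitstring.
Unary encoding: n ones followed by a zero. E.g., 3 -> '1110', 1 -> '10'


Encode each number as n ones followed by a terminating 0:
  6 -> 1111110 (7 bits)
  6 -> 1111110 (7 bits)
  7 -> 11111110 (8 bits)
Total length = 7 + 7 + 8 = 22 bits.

Unary([6, 6, 7]) = 1111110111111011111110 (22 bits)


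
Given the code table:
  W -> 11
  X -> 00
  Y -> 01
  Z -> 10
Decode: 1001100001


Decoding:
10 -> Z
01 -> Y
10 -> Z
00 -> X
01 -> Y


Result: ZYZXY


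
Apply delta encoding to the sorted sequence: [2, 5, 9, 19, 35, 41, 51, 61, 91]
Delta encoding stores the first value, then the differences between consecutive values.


First value: 2
Deltas:
  5 - 2 = 3
  9 - 5 = 4
  19 - 9 = 10
  35 - 19 = 16
  41 - 35 = 6
  51 - 41 = 10
  61 - 51 = 10
  91 - 61 = 30


Delta encoded: [2, 3, 4, 10, 16, 6, 10, 10, 30]


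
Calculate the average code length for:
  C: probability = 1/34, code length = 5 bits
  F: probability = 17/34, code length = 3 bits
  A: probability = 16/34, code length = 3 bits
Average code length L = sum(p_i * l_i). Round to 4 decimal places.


Weighted contributions p_i * l_i:
  C: (1/34) * 5 = 5/34
  F: (17/34) * 3 = 51/34
  A: (16/34) * 3 = 48/34
Sum = (5 + 51 + 48)/34 = 104/34

L = 104/34 = 3.0588 bits/symbol


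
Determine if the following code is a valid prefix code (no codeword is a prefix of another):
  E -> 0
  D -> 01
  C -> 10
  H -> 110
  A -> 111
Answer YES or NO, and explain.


Checking each pair (does one codeword prefix another?):
  E='0' vs D='01': prefix -- VIOLATION

NO -- this is NOT a valid prefix code. E (0) is a prefix of D (01).


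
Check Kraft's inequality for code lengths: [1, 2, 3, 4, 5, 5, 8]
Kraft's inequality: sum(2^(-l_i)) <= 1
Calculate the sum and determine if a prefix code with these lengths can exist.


Sum = 2^(-1) + 2^(-2) + 2^(-3) + 2^(-4) + 2^(-5) + 2^(-5) + 2^(-8)
    = 0.5 + 0.25 + 0.125 + 0.0625 + 0.03125 + 0.03125 + 0.00390625
    = 257/256 = 1.00390625
Since 1.00390625 > 1, Kraft's inequality is NOT satisfied.
A prefix code with these lengths CANNOT exist.

Kraft sum = 1.00390625. Not satisfied.


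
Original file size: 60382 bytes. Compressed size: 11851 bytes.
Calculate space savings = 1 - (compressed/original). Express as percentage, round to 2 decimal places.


ratio = compressed/original = 11851/60382 = 0.196267
savings = 1 - ratio = 1 - 0.196267 = 0.803733
as a percentage: 0.803733 * 100 = 80.37%

Space savings = 1 - 11851/60382 = 80.37%


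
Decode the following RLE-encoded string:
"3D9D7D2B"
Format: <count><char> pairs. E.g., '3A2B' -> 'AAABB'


Expanding each <count><char> pair:
  3D -> 'DDD'
  9D -> 'DDDDDDDDD'
  7D -> 'DDDDDDD'
  2B -> 'BB'

Decoded = DDDDDDDDDDDDDDDDDDDBB


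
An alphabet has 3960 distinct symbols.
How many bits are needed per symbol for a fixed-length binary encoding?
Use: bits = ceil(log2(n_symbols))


log2(3960) = 11.9513
Bracket: 2^11 = 2048 < 3960 <= 2^12 = 4096
So ceil(log2(3960)) = 12

bits = ceil(log2(3960)) = ceil(11.9513) = 12 bits


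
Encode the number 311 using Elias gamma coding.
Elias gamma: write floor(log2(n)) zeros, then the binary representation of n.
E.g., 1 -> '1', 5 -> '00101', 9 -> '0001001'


num_bits = floor(log2(311)) + 1 = 9
leading_zeros = num_bits - 1 = 8
binary(311) = 100110111

Elias gamma(311) = '00000000' + '100110111' = 00000000100110111 (17 bits)


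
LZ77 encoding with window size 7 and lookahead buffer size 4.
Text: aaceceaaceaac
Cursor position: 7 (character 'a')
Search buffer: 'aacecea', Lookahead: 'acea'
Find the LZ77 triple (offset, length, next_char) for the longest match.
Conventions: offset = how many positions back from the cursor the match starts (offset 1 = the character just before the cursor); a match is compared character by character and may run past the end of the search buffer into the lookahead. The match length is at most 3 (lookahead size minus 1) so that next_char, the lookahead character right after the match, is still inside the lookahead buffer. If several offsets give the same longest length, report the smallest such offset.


Try each offset into the search buffer:
  offset=1 (pos 6, char 'a'): match length 1
  offset=2 (pos 5, char 'e'): match length 0
  offset=3 (pos 4, char 'c'): match length 0
  offset=4 (pos 3, char 'e'): match length 0
  offset=5 (pos 2, char 'c'): match length 0
  offset=6 (pos 1, char 'a'): match length 3
  offset=7 (pos 0, char 'a'): match length 1
Longest match has length 3 at offset 6.
next_char = character at position 7 + 3 = 10 -> 'a'

Best match: offset=6, length=3 (matching 'ace' starting at position 1)
LZ77 triple: (6, 3, 'a')


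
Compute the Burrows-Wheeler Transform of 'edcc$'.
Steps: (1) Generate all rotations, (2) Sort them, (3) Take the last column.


Rotations (sorted):
  0: $edcc -> last char: c
  1: c$edc -> last char: c
  2: cc$ed -> last char: d
  3: dcc$e -> last char: e
  4: edcc$ -> last char: $


BWT = ccde$


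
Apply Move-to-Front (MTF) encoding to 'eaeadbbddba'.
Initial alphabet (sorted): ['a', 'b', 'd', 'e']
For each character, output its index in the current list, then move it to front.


MTF encoding:
'e': index 3 in ['a', 'b', 'd', 'e'] -> ['e', 'a', 'b', 'd']
'a': index 1 in ['e', 'a', 'b', 'd'] -> ['a', 'e', 'b', 'd']
'e': index 1 in ['a', 'e', 'b', 'd'] -> ['e', 'a', 'b', 'd']
'a': index 1 in ['e', 'a', 'b', 'd'] -> ['a', 'e', 'b', 'd']
'd': index 3 in ['a', 'e', 'b', 'd'] -> ['d', 'a', 'e', 'b']
'b': index 3 in ['d', 'a', 'e', 'b'] -> ['b', 'd', 'a', 'e']
'b': index 0 in ['b', 'd', 'a', 'e'] -> ['b', 'd', 'a', 'e']
'd': index 1 in ['b', 'd', 'a', 'e'] -> ['d', 'b', 'a', 'e']
'd': index 0 in ['d', 'b', 'a', 'e'] -> ['d', 'b', 'a', 'e']
'b': index 1 in ['d', 'b', 'a', 'e'] -> ['b', 'd', 'a', 'e']
'a': index 2 in ['b', 'd', 'a', 'e'] -> ['a', 'b', 'd', 'e']


Output: [3, 1, 1, 1, 3, 3, 0, 1, 0, 1, 2]


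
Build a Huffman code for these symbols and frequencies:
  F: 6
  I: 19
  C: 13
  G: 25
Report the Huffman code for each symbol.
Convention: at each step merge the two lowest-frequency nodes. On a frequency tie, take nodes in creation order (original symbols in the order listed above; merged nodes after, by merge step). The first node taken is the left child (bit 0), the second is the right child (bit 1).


Huffman tree construction:
Step 1: Merge F(6) + C(13) = 19
Step 2: Merge I(19) + (F+C)(19) = 38
Step 3: Merge G(25) + (I+(F+C))(38) = 63
Read each symbol's code off the tree from the root (left child = 0, right child = 1).

Codes:
  F: 110 (length 3)
  I: 10 (length 2)
  C: 111 (length 3)
  G: 0 (length 1)
Average code length: 120/63 = 1.9048 bits/symbol
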